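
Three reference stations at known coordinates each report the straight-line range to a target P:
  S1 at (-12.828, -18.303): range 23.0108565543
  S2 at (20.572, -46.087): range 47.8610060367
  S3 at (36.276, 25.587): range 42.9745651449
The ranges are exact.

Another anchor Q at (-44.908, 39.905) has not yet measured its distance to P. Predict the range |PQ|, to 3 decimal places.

63.354

eq1: (x + 12.828)² + (y + 18.303)² = 23.0108565543²
eq2: (x − 20.572)² + (y + 46.087)² = 47.8610060367²
eq3: (x − 36.276)² + (y − 25.587)² = 42.9745651449²
eq3−eq2, eq3−eq1 (x²,y² cancel):
  -31.408·x − 143.348·y = 132.713359
  -98.208·x − 87.780·y = -153.771622
det = -31.408·-87.780 − -143.348·-98.208 = -11320.926144
x = (132.713359·-87.780 − -143.348·-153.771622) / -11320.926144 = 2.976120
y = (-31.408·-153.771622 − 132.713359·-98.208) / -11320.926144 = -1.577890
|P − Q| = √((2.976120 − -44.908)² + (-1.577890 − 39.905)²) = 63.353919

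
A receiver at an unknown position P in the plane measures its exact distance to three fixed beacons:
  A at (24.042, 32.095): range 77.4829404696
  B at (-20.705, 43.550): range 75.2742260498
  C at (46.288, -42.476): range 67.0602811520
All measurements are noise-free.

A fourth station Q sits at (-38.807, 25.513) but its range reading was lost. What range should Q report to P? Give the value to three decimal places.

60.274

eq1: (x − 24.042)² + (y − 32.095)² = 77.4829404696²
eq2: (x + 20.705)² + (y − 43.550)² = 75.2742260498²
eq3: (x − 46.288)² + (y + 42.476)² = 67.0602811520²
eq3−eq2, eq3−eq1 (x²,y² cancel):
  -133.986·x + 172.052·y = -2790.617794
  -44.492·x + 149.142·y = -3845.207487
det = -133.986·149.142 − 172.052·-44.492 = -12328.002428
x = (-2790.617794·149.142 − 172.052·-3845.207487) / -12328.002428 = -19.904062
y = (-133.986·-3845.207487 − -2790.617794·-44.492) / -12328.002428 = -31.719965
|P − Q| = √((-19.904062 − -38.807)² + (-31.719965 − 25.513)²) = 60.273820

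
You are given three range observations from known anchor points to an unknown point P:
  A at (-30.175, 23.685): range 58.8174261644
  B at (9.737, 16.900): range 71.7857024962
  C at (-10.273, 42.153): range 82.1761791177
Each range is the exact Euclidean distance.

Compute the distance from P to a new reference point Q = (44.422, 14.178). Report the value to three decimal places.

eq1: (x + 30.175)² + (y − 23.685)² = 58.8174261644²
eq2: (x − 9.737)² + (y − 16.900)² = 71.7857024962²
eq3: (x + 10.273)² + (y − 42.153)² = 82.1761791177²
eq3−eq1, eq3−eq2 (x²,y² cancel):
  -39.804·x − 36.936·y = 2882.534706
  40.020·x − 50.506·y = 97.746563
det = -39.804·-50.506 − -36.936·40.020 = 3488.519544
x = (2882.534706·-50.506 − -36.936·97.746563) / 3488.519544 = -40.697760
y = (-39.804·97.746563 − 2882.534706·40.020) / 3488.519544 = -34.183481
|P − Q| = √((-40.697760 − 44.422)² + (-34.183481 − 14.178)²) = 97.898960

97.899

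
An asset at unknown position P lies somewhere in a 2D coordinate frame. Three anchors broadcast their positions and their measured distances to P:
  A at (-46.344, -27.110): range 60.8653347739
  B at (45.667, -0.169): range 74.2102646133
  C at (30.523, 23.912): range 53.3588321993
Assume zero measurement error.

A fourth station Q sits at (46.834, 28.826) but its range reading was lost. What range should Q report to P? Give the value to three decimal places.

eq1: (x + 46.344)² + (y + 27.110)² = 60.8653347739²
eq2: (x − 45.667)² + (y + 0.169)² = 74.2102646133²
eq3: (x − 30.523)² + (y − 23.912)² = 53.3588321993²
eq2−eq3, eq2−eq1 (x²,y² cancel):
  -30.288·x + 48.162·y = 2077.932223
  -184.022·x − 53.882·y = 2599.789383
det = -30.288·-53.882 − 48.162·-184.022 = 10494.845580
x = (2077.932223·-53.882 − 48.162·2599.789383) / 10494.845580 = -22.599113
y = (-30.288·2599.789383 − 2077.932223·-184.022) / 10494.845580 = 28.932567
|P − Q| = √((-22.599113 − 46.834)² + (28.932567 − 28.826)²) = 69.433195

69.433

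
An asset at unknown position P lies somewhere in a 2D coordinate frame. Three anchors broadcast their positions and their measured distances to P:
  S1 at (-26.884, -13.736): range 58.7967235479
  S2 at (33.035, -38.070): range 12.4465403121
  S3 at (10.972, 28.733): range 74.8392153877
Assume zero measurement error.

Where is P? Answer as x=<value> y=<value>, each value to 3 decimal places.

eq1: (x + 26.884)² + (y + 13.736)² = 58.7967235479²
eq2: (x − 33.035)² + (y + 38.070)² = 12.4465403121²
eq3: (x − 10.972)² + (y − 28.733)² = 74.8392153877²
eq2−eq1, eq2−eq3 (x²,y² cancel):
  -119.838·x + 48.668·y = -4931.347307
  -44.126·x + 133.606·y = -7040.657846
det = -119.838·133.606 − 48.668·-44.126 = -13863.551660
x = (-4931.347307·133.606 − 48.668·-7040.657846) / -13863.551660 = 22.808214
y = (-119.838·-7040.657846 − -4931.347307·-44.126) / -13863.551660 = -45.164308

x=22.808 y=-45.164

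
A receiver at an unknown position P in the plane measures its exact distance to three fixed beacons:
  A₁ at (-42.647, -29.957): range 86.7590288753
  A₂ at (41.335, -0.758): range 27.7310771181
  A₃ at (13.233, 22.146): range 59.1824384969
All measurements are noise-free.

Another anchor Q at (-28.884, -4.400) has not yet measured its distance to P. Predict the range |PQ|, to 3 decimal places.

76.811

eq1: (x + 42.647)² + (y + 29.957)² = 86.7590288753²
eq2: (x − 41.335)² + (y + 0.758)² = 27.7310771181²
eq3: (x − 13.233)² + (y − 22.146)² = 59.1824384969²
eq1−eq3, eq1−eq2 (x²,y² cancel):
  111.760·x + 104.206·y = 1973.937212
  167.964·x + 58.398·y = 5751.084784
det = 111.760·58.398 − 104.206·167.964 = -10976.296104
x = (1973.937212·58.398 − 104.206·5751.084784) / -10976.296104 = 44.097166
y = (111.760·5751.084784 − 1973.937212·167.964) / -10976.296104 = -28.351171
|P − Q| = √((44.097166 − -28.884)² + (-28.351171 − -4.400)²) = 76.810867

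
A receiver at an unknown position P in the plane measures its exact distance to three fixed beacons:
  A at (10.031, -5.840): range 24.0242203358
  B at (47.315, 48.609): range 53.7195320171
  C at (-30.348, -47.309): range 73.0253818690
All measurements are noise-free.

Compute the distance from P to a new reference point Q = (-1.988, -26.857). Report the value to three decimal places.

eq1: (x − 10.031)² + (y + 5.840)² = 24.0242203358²
eq2: (x − 47.315)² + (y − 48.609)² = 53.7195320171²
eq3: (x + 30.348)² + (y + 47.309)² = 73.0253818690²
eq1−eq2, eq1−eq3 (x²,y² cancel):
  74.568·x + 108.898·y = 2158.192588
  -80.758·x − 82.938·y = -1731.127210
det = 74.568·-82.938 − 108.898·-80.758 = 2609.863900
x = (2158.192588·-82.938 − 108.898·-1731.127210) / 2609.863900 = 3.647744
y = (74.568·-1731.127210 − 2158.192588·-80.758) / 2609.863900 = 17.320682
|P − Q| = √((3.647744 − -1.988)² + (17.320682 − -26.857)²) = 44.535707

44.536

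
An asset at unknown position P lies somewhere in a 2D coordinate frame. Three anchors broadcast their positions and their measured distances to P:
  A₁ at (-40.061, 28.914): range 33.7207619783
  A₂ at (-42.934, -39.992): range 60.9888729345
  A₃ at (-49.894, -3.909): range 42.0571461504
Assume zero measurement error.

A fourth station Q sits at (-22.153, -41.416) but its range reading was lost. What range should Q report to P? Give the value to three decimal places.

eq1: (x + 40.061)² + (y − 28.914)² = 33.7207619783²
eq2: (x + 42.934)² + (y + 39.992)² = 60.9888729345²
eq3: (x + 49.894)² + (y + 3.909)² = 42.0571461504²
eq3−eq2, eq3−eq1 (x²,y² cancel):
  13.920·x − 72.166·y = -1012.842177
  19.666·x + 65.646·y = 567.925354
det = 13.920·65.646 − -72.166·19.666 = 2333.008876
x = (-1012.842177·65.646 − -72.166·567.925354) / 2333.008876 = -10.931864
y = (13.920·567.925354 − -1012.842177·19.666) / 2333.008876 = 11.926262
|P − Q| = √((-10.931864 − -22.153)² + (11.926262 − -41.416)²) = 54.509731

54.510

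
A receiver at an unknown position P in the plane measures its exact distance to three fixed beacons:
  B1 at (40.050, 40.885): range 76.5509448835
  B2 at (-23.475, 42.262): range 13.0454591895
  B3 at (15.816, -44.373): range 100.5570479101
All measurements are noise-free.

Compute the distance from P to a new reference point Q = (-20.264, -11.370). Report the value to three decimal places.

eq1: (x − 40.050)² + (y − 40.885)² = 76.5509448835²
eq2: (x + 23.475)² + (y − 42.262)² = 13.0454591895²
eq3: (x − 15.816)² + (y + 44.373)² = 100.5570479101²
eq2−eq3, eq2−eq1 (x²,y² cancel):
  78.582·x − 173.270·y = -10059.579163
  127.050·x − 2.754·y = -4751.429701
det = 78.582·-2.754 − -173.270·127.050 = 21797.538672
x = (-10059.579163·-2.754 − -173.270·-4751.429701) / 21797.538672 = -36.498439
y = (78.582·-4751.429701 − -10059.579163·127.050) / 21797.538672 = 41.504350
|P − Q| = √((-36.498439 − -20.264)² + (41.504350 − -11.370)²) = 55.310523

55.311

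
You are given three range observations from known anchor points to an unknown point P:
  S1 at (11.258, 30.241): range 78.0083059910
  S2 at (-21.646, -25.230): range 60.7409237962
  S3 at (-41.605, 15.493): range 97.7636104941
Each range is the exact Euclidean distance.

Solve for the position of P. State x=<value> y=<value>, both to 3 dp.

x=36.231 y=-43.662

eq1: (x − 11.258)² + (y − 30.241)² = 78.0083059910²
eq2: (x + 21.646)² + (y + 25.230)² = 60.7409237962²
eq3: (x + 41.605)² + (y − 15.493)² = 97.7636104941²
eq2−eq1, eq2−eq3 (x²,y² cancel):
  65.808·x + 110.942·y = -2459.677551
  -39.918·x + 81.446·y = -5002.356855
det = 65.808·81.446 − 110.942·-39.918 = 9788.381124
x = (-2459.677551·81.446 − 110.942·-5002.356855) / 9788.381124 = 36.230769
y = (65.808·-5002.356855 − -2459.677551·-39.918) / 9788.381124 = -43.662022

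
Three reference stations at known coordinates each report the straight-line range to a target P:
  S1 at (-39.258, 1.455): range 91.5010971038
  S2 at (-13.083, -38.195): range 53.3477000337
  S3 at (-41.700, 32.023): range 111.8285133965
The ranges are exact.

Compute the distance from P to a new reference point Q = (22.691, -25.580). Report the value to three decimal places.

25.534

eq1: (x + 39.258)² + (y − 1.455)² = 91.5010971038²
eq2: (x + 13.083)² + (y + 38.195)² = 53.3477000337²
eq3: (x + 41.700)² + (y − 32.023)² = 111.8285133965²
eq3−eq1, eq3−eq2 (x²,y² cancel):
  4.884·x − 61.136·y = 2912.110697
  57.234·x − 140.436·y = 8525.299695
det = 4.884·-140.436 − -61.136·57.234 = 2813.168400
x = (2912.110697·-140.436 − -61.136·8525.299695) / 2813.168400 = 39.897201
y = (4.884·8525.299695 − 2912.110697·57.234) / 2813.168400 = -44.446035
|P − Q| = √((39.897201 − 22.691)² + (-44.446035 − -25.580)²) = 25.533911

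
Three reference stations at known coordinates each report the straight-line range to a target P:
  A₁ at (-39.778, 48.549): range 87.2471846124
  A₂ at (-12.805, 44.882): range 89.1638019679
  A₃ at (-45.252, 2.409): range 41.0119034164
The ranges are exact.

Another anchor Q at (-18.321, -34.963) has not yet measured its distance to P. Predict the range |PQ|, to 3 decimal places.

eq1: (x + 39.778)² + (y − 48.549)² = 87.2471846124²
eq2: (x + 12.805)² + (y − 44.882)² = 89.1638019679²
eq3: (x + 45.252)² + (y − 2.409)² = 41.0119034164²
eq3−eq2, eq3−eq1 (x²,y² cancel):
  64.894·x + 84.946·y = -6143.392196
  10.948·x + 92.280·y = -4044.347101
det = 64.894·92.280 − 84.946·10.948 = 5058.429512
x = (-6143.392196·92.280 − 84.946·-4044.347101) / 5058.429512 = -44.156219
y = (64.894·-4044.347101 − -6143.392196·10.948) / 5058.429512 = -38.588262
|P − Q| = √((-44.156219 − -18.321)² + (-38.588262 − -34.963)²) = 26.088332

26.088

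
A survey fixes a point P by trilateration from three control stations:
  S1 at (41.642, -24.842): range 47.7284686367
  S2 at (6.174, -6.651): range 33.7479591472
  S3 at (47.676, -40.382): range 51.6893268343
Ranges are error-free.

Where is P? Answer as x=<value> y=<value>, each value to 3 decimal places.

x=-3.990 y=-38.832

eq1: (x − 41.642)² + (y + 24.842)² = 47.7284686367²
eq2: (x − 6.174)² + (y + 6.651)² = 33.7479591472²
eq3: (x − 47.676)² + (y + 40.382)² = 51.6893268343²
eq1−eq2, eq1−eq3 (x²,y² cancel):
  -70.936·x + 36.382·y = -1129.745079
  12.068·x − 31.080·y = 1158.745982
det = -70.936·-31.080 − 36.382·12.068 = 1765.632904
x = (-1129.745079·-31.080 − 36.382·1158.745982) / 1765.632904 = -3.990082
y = (-70.936·1158.745982 − -1129.745079·12.068) / 1765.632904 = -38.831991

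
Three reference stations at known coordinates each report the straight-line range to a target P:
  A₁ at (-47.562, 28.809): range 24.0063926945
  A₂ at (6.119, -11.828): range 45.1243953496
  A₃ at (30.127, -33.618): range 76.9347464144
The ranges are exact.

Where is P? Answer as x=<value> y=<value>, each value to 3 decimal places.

eq1: (x + 47.562)² + (y − 28.809)² = 24.0063926945²
eq2: (x − 6.119)² + (y + 11.828)² = 45.1243953496²
eq3: (x − 30.127)² + (y + 33.618)² = 76.9347464144²
eq2−eq3, eq2−eq1 (x²,y² cancel):
  48.016·x − 43.580·y = -2022.281842
  -107.362·x + 81.274·y = 4374.662745
det = 48.016·81.274 − -43.580·-107.362 = -776.383576
x = (-2022.281842·81.274 − -43.580·4374.662745) / -776.383576 = -33.860670
y = (48.016·4374.662745 − -2022.281842·-107.362) / -776.383576 = 9.096556

x=-33.861 y=9.097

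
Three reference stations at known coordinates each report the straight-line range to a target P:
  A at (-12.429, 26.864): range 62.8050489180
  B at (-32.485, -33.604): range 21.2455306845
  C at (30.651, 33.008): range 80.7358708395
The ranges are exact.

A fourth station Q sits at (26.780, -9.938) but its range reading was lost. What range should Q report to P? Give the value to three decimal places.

eq1: (x + 12.429)² + (y − 26.864)² = 62.8050489180²
eq2: (x + 32.485)² + (y + 33.604)² = 21.2455306845²
eq3: (x − 30.651)² + (y − 33.008)² = 80.7358708395²
eq1−eq3, eq1−eq2 (x²,y² cancel):
  86.160·x + 12.288·y = -1420.949343
  -40.112·x − 120.936·y = 4801.451100
det = 86.160·-120.936 − 12.288·-40.112 = -9926.949504
x = (-1420.949343·-120.936 − 12.288·4801.451100) / -9926.949504 = -11.367409
y = (86.160·4801.451100 − -1420.949343·-40.112) / -9926.949504 = -35.932076
|P − Q| = √((-11.367409 − 26.780)² + (-35.932076 − -9.938)²) = 46.161855

46.162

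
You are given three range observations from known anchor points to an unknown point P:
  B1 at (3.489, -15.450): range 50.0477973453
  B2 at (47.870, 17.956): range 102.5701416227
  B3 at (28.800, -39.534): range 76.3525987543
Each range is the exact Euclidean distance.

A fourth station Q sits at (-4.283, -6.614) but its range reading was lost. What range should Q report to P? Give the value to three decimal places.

eq1: (x − 3.489)² + (y + 15.450)² = 50.0477973453²
eq2: (x − 47.870)² + (y − 17.956)² = 102.5701416227²
eq3: (x − 28.800)² + (y + 39.534)² = 76.3525987543²
eq1−eq2, eq1−eq3 (x²,y² cancel):
  88.762·x + 66.812·y = -5652.772718
  50.622·x − 48.168·y = -1183.435782
det = 88.762·-48.168 − 66.812·50.622 = -7657.645080
x = (-5652.772718·-48.168 − 66.812·-1183.435782) / -7657.645080 = -45.882313
y = (88.762·-1183.435782 − -5652.772718·50.622) / -7657.645080 = -23.650944
|P − Q| = √((-45.882313 − -4.283)² + (-23.650944 − -6.614)²) = 44.952867

44.953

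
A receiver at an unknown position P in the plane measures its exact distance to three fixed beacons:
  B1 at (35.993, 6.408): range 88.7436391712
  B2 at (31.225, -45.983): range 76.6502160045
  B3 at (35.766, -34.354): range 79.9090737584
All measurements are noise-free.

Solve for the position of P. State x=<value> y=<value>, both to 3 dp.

eq1: (x − 35.993)² + (y − 6.408)² = 88.7436391712²
eq2: (x − 31.225)² + (y + 45.983)² = 76.6502160045²
eq3: (x − 35.766)² + (y + 34.354)² = 79.9090737584²
eq3−eq2, eq3−eq1 (x²,y² cancel):
  -9.082·x − 23.258·y = 1140.237297
  0.454·x + 81.524·y = -2612.818983
det = -9.082·81.524 − -23.258·0.454 = -729.841836
x = (1140.237297·81.524 − -23.258·-2612.818983) / -729.841836 = -44.102379
y = (-9.082·-2612.818983 − 1140.237297·0.454) / -729.841836 = -31.804088

x=-44.102 y=-31.804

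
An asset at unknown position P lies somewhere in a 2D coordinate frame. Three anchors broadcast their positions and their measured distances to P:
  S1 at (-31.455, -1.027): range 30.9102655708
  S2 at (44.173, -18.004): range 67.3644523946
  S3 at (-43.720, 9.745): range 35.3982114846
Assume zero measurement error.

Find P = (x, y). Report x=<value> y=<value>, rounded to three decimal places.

eq1: (x + 31.455)² + (y + 1.027)² = 30.9102655708²
eq2: (x − 44.173)² + (y + 18.004)² = 67.3644523946²
eq3: (x + 43.720)² + (y − 9.745)² = 35.3982114846²
eq3−eq1, eq3−eq2 (x²,y² cancel):
  24.530·x − 21.544·y = -718.342812
  175.786·x − 55.498·y = -3015.941550
det = 24.530·-55.498 − -21.544·175.786 = 2425.767644
x = (-718.342812·-55.498 − -21.544·-3015.941550) / 2425.767644 = -10.350891
y = (24.530·-3015.941550 − -718.342812·175.786) / 2425.767644 = 21.557532

x=-10.351 y=21.558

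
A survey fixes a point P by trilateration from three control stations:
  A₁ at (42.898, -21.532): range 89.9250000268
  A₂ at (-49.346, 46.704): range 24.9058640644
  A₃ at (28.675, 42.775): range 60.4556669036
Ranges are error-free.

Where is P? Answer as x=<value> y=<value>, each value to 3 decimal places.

x=-30.504 y=30.417

eq1: (x − 42.898)² + (y + 21.532)² = 89.9250000268²
eq2: (x + 49.346)² + (y − 46.704)² = 24.9058640644²
eq3: (x − 28.675)² + (y − 42.775)² = 60.4556669036²
eq1−eq3, eq1−eq2 (x²,y² cancel):
  -28.446·x + 128.614·y = 4779.708791
  -184.488·x + 136.472·y = 9778.629469
det = -28.446·136.472 − 128.614·-184.488 = 19845.657120
x = (4779.708791·136.472 − 128.614·9778.629469) / 19845.657120 = -30.504015
y = (-28.446·9778.629469 − 4779.708791·-184.488) / 19845.657120 = 30.416530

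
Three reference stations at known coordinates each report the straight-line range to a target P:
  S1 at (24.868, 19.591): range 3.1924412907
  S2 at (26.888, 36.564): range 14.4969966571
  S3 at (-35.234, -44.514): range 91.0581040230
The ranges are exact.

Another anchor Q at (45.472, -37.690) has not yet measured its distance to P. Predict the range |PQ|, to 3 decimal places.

eq1: (x − 24.868)² + (y − 19.591)² = 3.1924412907²
eq2: (x − 26.888)² + (y − 36.564)² = 14.4969966571²
eq3: (x + 35.234)² + (y + 44.514)² = 91.0581040230²
eq1−eq2, eq1−eq3 (x²,y² cancel):
  4.040·x + 33.946·y = 857.694704
  -120.204·x − 128.210·y = -6060.680380
det = 4.040·-128.210 − 33.946·-120.204 = 3562.476584
x = (857.694704·-128.210 − 33.946·-6060.680380) / 3562.476584 = 26.883213
y = (4.040·-6060.680380 − 857.694704·-120.204) / 3562.476584 = 22.067004
|P − Q| = √((26.883213 − 45.472)² + (22.067004 − -37.690)²) = 62.581487

62.581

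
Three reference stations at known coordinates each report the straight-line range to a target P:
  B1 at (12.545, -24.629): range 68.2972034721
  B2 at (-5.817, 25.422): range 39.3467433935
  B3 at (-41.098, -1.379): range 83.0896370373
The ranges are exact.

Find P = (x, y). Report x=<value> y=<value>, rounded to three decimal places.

x=30.158 y=41.358

eq1: (x − 12.545)² + (y + 24.629)² = 68.2972034721²
eq2: (x + 5.817)² + (y − 25.422)² = 39.3467433935²
eq3: (x + 41.098)² + (y + 1.379)² = 83.0896370373²
eq1−eq3, eq1−eq2 (x²,y² cancel):
  -107.286·x + 46.500·y = -1312.397202
  -36.724·x + 100.102·y = 3032.492693
det = -107.286·100.102 − 46.500·-36.724 = -9031.877172
x = (-1312.397202·100.102 − 46.500·3032.492693) / -9031.877172 = 30.158127
y = (-107.286·3032.492693 − -1312.397202·-36.724) / -9031.877172 = 41.358012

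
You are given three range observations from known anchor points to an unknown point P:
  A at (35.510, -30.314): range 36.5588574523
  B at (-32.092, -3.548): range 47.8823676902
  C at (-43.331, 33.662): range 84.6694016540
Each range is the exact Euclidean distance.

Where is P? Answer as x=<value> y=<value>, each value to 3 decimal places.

eq1: (x − 35.510)² + (y + 30.314)² = 36.5588574523²
eq2: (x + 32.092)² + (y + 3.548)² = 47.8823676902²
eq3: (x + 43.331)² + (y − 33.662)² = 84.6694016540²
eq1−eq2, eq1−eq3 (x²,y² cancel):
  -135.204·x + 53.532·y = -2093.585005
  -157.682·x + 127.952·y = -5001.550409
det = -135.204·127.952 − 53.532·-157.682 = -8858.589384
x = (-2093.585005·127.952 − 53.532·-5001.550409) / -8858.589384 = 0.015284
y = (-135.204·-5001.550409 − -2093.585005·-157.682) / -8858.589384 = -39.070436

x=0.015 y=-39.070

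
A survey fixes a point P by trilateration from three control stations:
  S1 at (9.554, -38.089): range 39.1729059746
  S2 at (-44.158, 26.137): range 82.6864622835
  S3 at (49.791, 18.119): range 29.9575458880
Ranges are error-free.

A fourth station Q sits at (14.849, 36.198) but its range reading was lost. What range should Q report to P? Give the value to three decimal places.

45.563

eq1: (x − 9.554)² + (y + 38.089)² = 39.1729059746²
eq2: (x + 44.158)² + (y − 26.137)² = 82.6864622835²
eq3: (x − 49.791)² + (y − 18.119)² = 29.9575458880²
eq2−eq3, eq2−eq1 (x²,y² cancel):
  187.898·x − 16.036·y = 6113.966598
  107.424·x − 128.452·y = 4211.513586
det = 187.898·-128.452 − -16.036·107.424 = -22413.222632
x = (6113.966598·-128.452 − -16.036·4211.513586) / -22413.222632 = 32.026426
y = (187.898·4211.513586 − 6113.966598·107.424) / -22413.222632 = -6.003074
|P − Q| = √((32.026426 − 14.849)² + (-6.003074 − 36.198)²) = 45.563084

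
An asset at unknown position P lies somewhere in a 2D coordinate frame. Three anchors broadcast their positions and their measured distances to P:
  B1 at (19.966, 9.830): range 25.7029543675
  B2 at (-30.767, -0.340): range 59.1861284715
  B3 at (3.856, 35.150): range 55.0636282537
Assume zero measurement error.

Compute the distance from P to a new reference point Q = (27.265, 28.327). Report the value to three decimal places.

eq1: (x − 19.966)² + (y − 9.830)² = 25.7029543675²
eq2: (x + 30.767)² + (y + 0.340)² = 59.1861284715²
eq3: (x − 3.856)² + (y − 35.150)² = 55.0636282537²
eq3−eq2, eq3−eq1 (x²,y² cancel):
  -69.246·x − 70.980·y = -774.661994
  32.220·x − 50.640·y = 1616.240113
det = -69.246·-50.640 − -70.980·32.220 = 5793.593040
x = (-774.661994·-50.640 − -70.980·1616.240113) / 5793.593040 = 26.572389
y = (-69.246·1616.240113 − -774.661994·32.220) / 5793.593040 = -15.009434
|P − Q| = √((26.572389 − 27.265)² + (-15.009434 − 28.327)²) = 43.341969

43.342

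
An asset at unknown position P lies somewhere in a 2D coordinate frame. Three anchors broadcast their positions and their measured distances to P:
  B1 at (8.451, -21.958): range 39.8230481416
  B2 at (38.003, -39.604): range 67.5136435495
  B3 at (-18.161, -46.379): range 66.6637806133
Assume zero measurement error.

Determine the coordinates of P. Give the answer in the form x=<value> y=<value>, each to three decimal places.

x=1.636 y=17.278

eq1: (x − 8.451)² + (y + 21.958)² = 39.8230481416²
eq2: (x − 38.003)² + (y + 39.604)² = 67.5136435495²
eq3: (x + 18.161)² + (y + 46.379)² = 66.6637806133²
eq2−eq1, eq2−eq3 (x²,y² cancel):
  -59.104·x + 35.292·y = 513.085242
  -112.328·x − 13.550·y = -417.838843
det = -59.104·-13.550 − 35.292·-112.328 = 4765.138976
x = (513.085242·-13.550 − 35.292·-417.838843) / 4765.138976 = 1.635642
y = (-59.104·-417.838843 − 513.085242·-112.328) / 4765.138976 = 17.277520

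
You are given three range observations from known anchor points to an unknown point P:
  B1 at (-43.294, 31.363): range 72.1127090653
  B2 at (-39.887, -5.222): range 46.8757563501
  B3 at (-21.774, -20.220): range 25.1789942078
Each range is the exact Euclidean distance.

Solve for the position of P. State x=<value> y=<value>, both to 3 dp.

eq1: (x + 43.294)² + (y − 31.363)² = 72.1127090653²
eq2: (x + 39.887)² + (y + 5.222)² = 46.8757563501²
eq3: (x + 21.774)² + (y + 20.220)² = 25.1789942078²
eq2−eq3, eq2−eq1 (x²,y² cancel):
  36.226·x − 29.996·y = 828.068207
  -6.814·x + 73.170·y = -1763.140123
det = 36.226·73.170 − -29.996·-6.814 = 2446.263676
x = (828.068207·73.170 − -29.996·-1763.140123) / 2446.263676 = 3.148720
y = (36.226·-1763.140123 − 828.068207·-6.814) / 2446.263676 = -23.803263

x=3.149 y=-23.803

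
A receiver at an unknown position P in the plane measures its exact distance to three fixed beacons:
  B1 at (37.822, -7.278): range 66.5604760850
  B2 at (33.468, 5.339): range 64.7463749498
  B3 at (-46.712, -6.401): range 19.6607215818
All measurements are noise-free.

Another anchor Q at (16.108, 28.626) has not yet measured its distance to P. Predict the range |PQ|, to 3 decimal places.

eq1: (x − 37.822)² + (y + 7.278)² = 66.5604760850²
eq2: (x − 33.468)² + (y − 5.339)² = 64.7463749498²
eq3: (x + 46.712)² + (y + 6.401)² = 19.6607215818²
eq2−eq1, eq2−eq3 (x²,y² cancel):
  8.708·x − 25.234·y = 96.657115
  -160.360·x − 23.480·y = 4879.920896
det = 8.708·-23.480 − -25.234·-160.360 = -4250.988080
x = (96.657115·-23.480 − -25.234·4879.920896) / -4250.988080 = -28.433487
y = (8.708·4879.920896 − 96.657115·-160.360) / -4250.988080 = -13.642543
|P − Q| = √((-28.433487 − 16.108)² + (-13.642543 − 28.626)²) = 61.404998

61.405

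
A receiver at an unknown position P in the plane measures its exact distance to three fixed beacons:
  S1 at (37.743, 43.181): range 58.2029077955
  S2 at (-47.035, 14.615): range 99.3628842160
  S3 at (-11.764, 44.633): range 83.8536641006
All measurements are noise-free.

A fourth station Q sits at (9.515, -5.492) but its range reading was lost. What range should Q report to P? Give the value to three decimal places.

eq1: (x − 37.743)² + (y − 43.181)² = 58.2029077955²
eq2: (x + 47.035)² + (y − 14.615)² = 99.3628842160²
eq3: (x + 11.764)² + (y − 44.633)² = 83.8536641006²
eq1−eq3, eq1−eq2 (x²,y² cancel):
  -99.014·x + 2.904·y = -4802.494932
  -169.556·x − 57.132·y = -7348.647644
det = -99.014·-57.132 − 2.904·-169.556 = 6149.258472
x = (-4802.494932·-57.132 − 2.904·-7348.647644) / 6149.258472 = 48.089801
y = (-99.014·-7348.647644 − -4802.494932·-169.556) / 6149.258472 = -14.094843
|P − Q| = √((48.089801 − 9.515)² + (-14.094843 − -5.492)²) = 39.522451

39.522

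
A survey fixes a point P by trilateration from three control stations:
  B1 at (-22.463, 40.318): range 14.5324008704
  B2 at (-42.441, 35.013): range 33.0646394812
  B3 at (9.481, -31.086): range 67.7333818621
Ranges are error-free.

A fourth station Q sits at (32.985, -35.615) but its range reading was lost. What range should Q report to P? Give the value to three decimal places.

eq1: (x + 22.463)² + (y − 40.318)² = 14.5324008704²
eq2: (x + 42.441)² + (y − 35.013)² = 33.0646394812²
eq3: (x − 9.481)² + (y + 31.086)² = 67.7333818621²
eq1−eq3, eq1−eq2 (x²,y² cancel):
  63.888·x − 142.808·y = -5450.519079
  -39.956·x − 10.610·y = 14.941448
det = 63.888·-10.610 − -142.808·-39.956 = -6383.888128
x = (-5450.519079·-10.610 − -142.808·14.941448) / -6383.888128 = -9.392985
y = (63.888·14.941448 − -5450.519079·-39.956) / -6383.888128 = 33.964624
|P − Q| = √((-9.392985 − 32.985)² + (33.964624 − -35.615)²) = 81.469121

81.469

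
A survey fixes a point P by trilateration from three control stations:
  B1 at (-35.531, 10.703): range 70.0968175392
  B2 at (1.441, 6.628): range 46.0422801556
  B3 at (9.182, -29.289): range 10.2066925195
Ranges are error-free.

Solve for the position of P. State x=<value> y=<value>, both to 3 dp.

eq1: (x + 35.531)² + (y − 10.703)² = 70.0968175392²
eq2: (x − 1.441)² + (y − 6.628)² = 46.0422801556²
eq3: (x − 9.182)² + (y + 29.289)² = 10.2066925195²
eq3−eq1, eq3−eq2 (x²,y² cancel):
  -89.426·x + 79.984·y = -4374.535732
  -15.482·x + 71.834·y = -2911.862770
det = -89.426·71.834 − 79.984·-15.482 = -5185.514996
x = (-4374.535732·71.834 − 79.984·-2911.862770) / -5185.514996 = 15.685610
y = (-89.426·-2911.862770 − -4374.535732·-15.482) / -5185.514996 = -37.155360

x=15.686 y=-37.155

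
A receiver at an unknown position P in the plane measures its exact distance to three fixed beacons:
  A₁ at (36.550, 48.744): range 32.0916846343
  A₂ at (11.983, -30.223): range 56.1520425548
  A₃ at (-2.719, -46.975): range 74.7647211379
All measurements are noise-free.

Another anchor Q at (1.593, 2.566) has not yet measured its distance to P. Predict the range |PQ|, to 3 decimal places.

26.429

eq1: (x − 36.550)² + (y − 48.744)² = 32.0916846343²
eq2: (x − 11.983)² + (y + 30.223)² = 56.1520425548²
eq3: (x + 2.719)² + (y + 46.975)² = 74.7647211379²
eq3−eq2, eq3−eq1 (x²,y² cancel):
  29.404·x + 33.504·y = 1279.690076
  78.538·x + 191.438·y = 6057.723754
det = 29.404·191.438 − 33.504·78.538 = 2997.705800
x = (1279.690076·191.438 − 33.504·6057.723754) / 2997.705800 = 14.018498
y = (29.404·6057.723754 − 1279.690076·78.538) / 2997.705800 = 25.892137
|P − Q| = √((14.018498 − 1.593)² + (25.892137 − 2.566)²) = 26.429182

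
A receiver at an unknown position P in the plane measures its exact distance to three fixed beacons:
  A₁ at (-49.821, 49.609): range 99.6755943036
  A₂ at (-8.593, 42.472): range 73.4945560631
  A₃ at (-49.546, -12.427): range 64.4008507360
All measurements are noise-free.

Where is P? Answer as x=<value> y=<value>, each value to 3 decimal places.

x=12.998 y=-27.779

eq1: (x + 49.821)² + (y − 49.609)² = 99.6755943036²
eq2: (x + 8.593)² + (y − 42.472)² = 73.4945560631²
eq3: (x + 49.546)² + (y + 12.427)² = 64.4008507360²
eq2−eq3, eq2−eq1 (x²,y² cancel):
  -81.906·x − 109.798·y = 1985.506207
  -82.456·x + 14.274·y = -1468.299840
det = -81.906·14.274 − -109.798·-82.456 = -10222.630132
x = (1985.506207·14.274 − -109.798·-1468.299840) / -10222.630132 = 12.998149
y = (-81.906·-1468.299840 − 1985.506207·-82.456) / -10222.630132 = -27.779491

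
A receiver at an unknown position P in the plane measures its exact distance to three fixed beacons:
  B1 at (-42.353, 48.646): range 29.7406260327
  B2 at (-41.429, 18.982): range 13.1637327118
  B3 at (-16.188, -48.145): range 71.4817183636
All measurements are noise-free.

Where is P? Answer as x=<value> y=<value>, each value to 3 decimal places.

x=-28.674 y=22.238

eq1: (x + 42.353)² + (y − 48.646)² = 29.7406260327²
eq2: (x + 41.429)² + (y − 18.982)² = 13.1637327118²
eq3: (x + 16.188)² + (y + 48.145)² = 71.4817183636²
eq3−eq1, eq3−eq2 (x²,y² cancel):
  -52.330·x + 193.582·y = 5805.348779
  -50.482·x + 134.254·y = 4433.038197
det = -52.330·134.254 − 193.582·-50.482 = 2746.894704
x = (5805.348779·134.254 − 193.582·4433.038197) / 2746.894704 = -28.674235
y = (-52.330·4433.038197 − 5805.348779·-50.482) / 2746.894704 = 22.237739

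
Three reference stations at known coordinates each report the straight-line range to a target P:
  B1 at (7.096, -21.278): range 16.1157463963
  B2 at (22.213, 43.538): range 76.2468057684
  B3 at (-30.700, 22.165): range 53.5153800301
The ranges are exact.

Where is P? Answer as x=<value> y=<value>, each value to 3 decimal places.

eq1: (x − 7.096)² + (y + 21.278)² = 16.1157463963²
eq2: (x − 22.213)² + (y − 43.538)² = 76.2468057684²
eq3: (x + 30.700)² + (y − 22.165)² = 53.5153800301²
eq1−eq3, eq1−eq2 (x²,y² cancel):
  -75.592·x + 86.886·y = -1673.507893
  30.234·x + 129.632·y = -3667.989795
det = -75.592·129.632 − 86.886·30.234 = -12426.053468
x = (-1673.507893·129.632 − 86.886·-3667.989795) / -12426.053468 = -8.188987
y = (-75.592·-3667.989795 − -1673.507893·30.234) / -12426.053468 = -26.385491

x=-8.189 y=-26.385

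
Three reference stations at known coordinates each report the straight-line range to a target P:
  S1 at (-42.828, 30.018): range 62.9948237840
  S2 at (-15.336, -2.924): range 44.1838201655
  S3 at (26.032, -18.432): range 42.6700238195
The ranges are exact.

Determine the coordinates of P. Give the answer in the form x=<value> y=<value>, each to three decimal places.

eq1: (x + 42.828)² + (y − 30.018)² = 62.9948237840²
eq2: (x + 15.336)² + (y + 2.924)² = 44.1838201655²
eq3: (x − 26.032)² + (y + 18.432)² = 42.6700238195²
eq2−eq1, eq2−eq3 (x²,y² cancel):
  -54.984·x + 65.884·y = 475.437377
  82.736·x − 31.016·y = 905.140008
det = -54.984·-31.016 − 65.884·82.736 = -3745.594880
x = (475.437377·-31.016 − 65.884·905.140008) / -3745.594880 = 19.858103
y = (-54.984·905.140008 − 475.437377·82.736) / -3745.594880 = 23.789013

x=19.858 y=23.789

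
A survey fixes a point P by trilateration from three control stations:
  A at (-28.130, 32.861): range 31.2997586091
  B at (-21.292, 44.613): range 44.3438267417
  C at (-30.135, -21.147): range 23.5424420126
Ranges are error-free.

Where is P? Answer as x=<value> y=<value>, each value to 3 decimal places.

eq1: (x + 28.130)² + (y − 32.861)² = 31.2997586091²
eq2: (x + 21.292)² + (y − 44.613)² = 44.3438267417²
eq3: (x + 30.135)² + (y + 21.147)² = 23.5424420126²
eq2−eq1, eq2−eq3 (x²,y² cancel):
  -13.676·x − 23.504·y = 414.173269
  -17.686·x − 131.520·y = 323.773195
det = -13.676·-131.520 − -23.504·-17.686 = 1382.975776
x = (414.173269·-131.520 − -23.504·323.773195) / 1382.975776 = -33.884978
y = (-13.676·323.773195 − 414.173269·-17.686) / 1382.975776 = 2.094864

x=-33.885 y=2.095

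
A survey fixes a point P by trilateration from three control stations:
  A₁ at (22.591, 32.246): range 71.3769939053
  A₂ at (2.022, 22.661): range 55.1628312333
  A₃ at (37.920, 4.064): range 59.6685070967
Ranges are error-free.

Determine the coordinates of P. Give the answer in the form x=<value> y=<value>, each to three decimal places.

eq1: (x − 22.591)² + (y − 32.246)² = 71.3769939053²
eq2: (x − 2.022)² + (y − 22.661)² = 55.1628312333²
eq3: (x − 37.920)² + (y − 4.064)² = 59.6685070967²
eq1−eq2, eq1−eq3 (x²,y² cancel):
  -41.138·x − 19.170·y = 1019.188917
  30.658·x − 56.364·y = 1438.629219
det = -41.138·-56.364 − -19.170·30.658 = 2906.416092
x = (1019.188917·-56.364 − -19.170·1438.629219) / 2906.416092 = -10.276244
y = (-41.138·1438.629219 − 1019.188917·30.658) / 2906.416092 = -31.113447

x=-10.276 y=-31.113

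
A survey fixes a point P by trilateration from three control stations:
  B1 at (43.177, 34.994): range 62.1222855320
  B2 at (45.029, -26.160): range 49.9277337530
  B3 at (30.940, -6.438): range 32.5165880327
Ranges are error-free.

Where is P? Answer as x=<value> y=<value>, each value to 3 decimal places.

x=-1.532 y=-8.137

eq1: (x − 43.177)² + (y − 34.994)² = 62.1222855320²
eq2: (x − 45.029)² + (y + 26.160)² = 49.9277337530²
eq3: (x − 30.940)² + (y + 6.438)² = 32.5165880327²
eq2−eq3, eq2−eq1 (x²,y² cancel):
  -28.178·x + 39.444·y = -277.774897
  -3.704·x + 122.308·y = -989.522838
det = -28.178·122.308 − 39.444·-3.704 = -3300.294248
x = (-277.774897·122.308 − 39.444·-989.522838) / -3300.294248 = -1.532181
y = (-28.178·-989.522838 − -277.774897·-3.704) / -3300.294248 = -8.136819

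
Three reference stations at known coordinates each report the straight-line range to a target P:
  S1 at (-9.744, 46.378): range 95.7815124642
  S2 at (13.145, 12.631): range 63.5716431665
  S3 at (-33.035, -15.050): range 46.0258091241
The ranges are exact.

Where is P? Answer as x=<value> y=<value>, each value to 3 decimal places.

x=-2.062 y=-49.095

eq1: (x + 9.744)² + (y − 46.378)² = 95.7815124642²
eq2: (x − 13.145)² + (y − 12.631)² = 63.5716431665²
eq3: (x + 33.035)² + (y + 15.050)² = 46.0258091241²
eq3−eq1, eq3−eq2 (x²,y² cancel):
  46.582·x + 122.856·y = -6127.672329
  92.360·x + 55.362·y = -2908.459248
det = 46.582·55.362 − 122.856·92.360 = -8768.107476
x = (-6127.672329·55.362 − 122.856·-2908.459248) / -8768.107476 = -2.062187
y = (46.582·-2908.459248 − -6127.672329·92.360) / -8768.107476 = -49.094969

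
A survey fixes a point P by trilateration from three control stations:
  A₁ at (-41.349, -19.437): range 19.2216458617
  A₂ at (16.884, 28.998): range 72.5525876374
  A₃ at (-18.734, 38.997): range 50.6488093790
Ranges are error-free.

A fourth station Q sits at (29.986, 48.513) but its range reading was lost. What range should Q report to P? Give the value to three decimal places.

93.477

eq1: (x + 41.349)² + (y + 19.437)² = 19.2216458617²
eq2: (x − 16.884)² + (y − 28.998)² = 72.5525876374²
eq3: (x + 18.734)² + (y − 38.997)² = 50.6488093790²
eq3−eq2, eq3−eq1 (x²,y² cancel):
  71.236·x − 19.998·y = -3444.351386
  -45.230·x − 116.868·y = 2411.638227
det = 71.236·-116.868 − -19.998·-45.230 = -9229.718388
x = (-3444.351386·-116.868 − -19.998·2411.638227) / -9229.718388 = -48.838153
y = (71.236·2411.638227 − -3444.351386·-45.230) / -9229.718388 = -1.734338
|P − Q| = √((-48.838153 − 29.986)² + (-1.734338 − 48.513)²) = 93.477495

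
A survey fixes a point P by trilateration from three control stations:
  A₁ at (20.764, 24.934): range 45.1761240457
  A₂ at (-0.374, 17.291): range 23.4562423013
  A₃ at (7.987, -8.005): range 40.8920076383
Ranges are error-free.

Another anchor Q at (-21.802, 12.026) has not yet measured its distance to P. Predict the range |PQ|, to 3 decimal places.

eq1: (x − 20.764)² + (y − 24.934)² = 45.1761240457²
eq2: (x + 0.374)² + (y − 17.291)² = 23.4562423013²
eq3: (x − 7.987)² + (y + 8.005)² = 40.8920076383²
eq1−eq2, eq1−eq3 (x²,y² cancel):
  -42.276·x − 15.286·y = 736.957386
  -25.554·x − 65.878·y = -556.249963
det = -42.276·-65.878 − -15.286·-25.554 = 2394.439884
x = (736.957386·-65.878 − -15.286·-556.249963) / 2394.439884 = -23.826915
y = (-42.276·-556.249963 − 736.957386·-25.554) / 2394.439884 = 17.686070
|P − Q| = √((-23.826915 − -21.802)² + (17.686070 − 12.026)²) = 6.011379

6.011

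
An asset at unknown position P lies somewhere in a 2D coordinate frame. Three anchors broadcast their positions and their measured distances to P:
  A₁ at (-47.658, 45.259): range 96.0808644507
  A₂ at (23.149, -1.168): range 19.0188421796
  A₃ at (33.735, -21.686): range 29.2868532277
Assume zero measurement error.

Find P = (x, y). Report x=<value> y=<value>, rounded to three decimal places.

x=40.404 y=6.832

eq1: (x + 47.658)² + (y − 45.259)² = 96.0808644507²
eq2: (x − 23.149)² + (y + 1.168)² = 19.0188421796²
eq3: (x − 33.735)² + (y + 21.686)² = 29.2868532277²
eq3−eq2, eq3−eq1 (x²,y² cancel):
  -21.172·x + 41.036·y = -575.088982
  -162.786·x + 133.890·y = -5662.483518
det = -21.172·133.890 − 41.036·-162.786 = 3845.367216
x = (-575.088982·133.890 − 41.036·-5662.483518) / 3845.367216 = 40.403686
y = (-21.172·-5662.483518 − -575.088982·-162.786) / 3845.367216 = 6.831510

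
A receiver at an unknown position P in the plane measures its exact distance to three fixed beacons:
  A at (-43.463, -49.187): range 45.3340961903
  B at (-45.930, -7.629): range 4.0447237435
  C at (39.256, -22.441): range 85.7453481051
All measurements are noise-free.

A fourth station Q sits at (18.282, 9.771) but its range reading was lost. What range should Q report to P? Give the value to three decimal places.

64.199

eq1: (x + 43.463)² + (y + 49.187)² = 45.3340961903²
eq2: (x + 45.930)² + (y + 7.629)² = 4.0447237435²
eq3: (x − 39.256)² + (y + 22.441)² = 85.7453481051²
eq2−eq1, eq2−eq3 (x²,y² cancel):
  4.934·x − 83.116·y = 101.806310
  170.372·x − 29.624·y = -7459.039455
det = 4.934·-29.624 − -83.116·170.372 = 14014.474336
x = (101.806310·-29.624 − -83.116·-7459.039455) / 14014.474336 = -44.452715
y = (4.934·-7459.039455 − 101.806310·170.372) / 14014.474336 = -3.863709
|P − Q| = √((-44.452715 − 18.282)² + (-3.863709 − 9.771)²) = 64.199297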